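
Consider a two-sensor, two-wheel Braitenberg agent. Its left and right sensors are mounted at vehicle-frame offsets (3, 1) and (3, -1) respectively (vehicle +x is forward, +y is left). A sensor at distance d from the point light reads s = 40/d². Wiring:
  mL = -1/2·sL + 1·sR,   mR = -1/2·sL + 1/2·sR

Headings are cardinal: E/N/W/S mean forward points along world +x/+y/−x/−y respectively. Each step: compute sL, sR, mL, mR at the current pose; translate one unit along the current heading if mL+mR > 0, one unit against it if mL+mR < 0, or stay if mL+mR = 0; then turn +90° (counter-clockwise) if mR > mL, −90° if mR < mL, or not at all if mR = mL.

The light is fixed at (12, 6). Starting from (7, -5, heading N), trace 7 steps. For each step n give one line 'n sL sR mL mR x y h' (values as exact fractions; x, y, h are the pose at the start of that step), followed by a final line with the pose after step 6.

n=0: pose=(7,-5,N); sL=2/5, sR=1/2; mL=3/10, mR=1/20; mL+mR=7/20 → advance +1; mR−mL=-1/4 → turn -1·90°
n=1: pose=(7,-4,E); sL=8/17, sR=8/25; mL=36/425, mR=-32/425; mL+mR=4/425 → advance +1; mR−mL=-4/25 → turn -1·90°
n=2: pose=(8,-4,S); sL=20/89, sR=20/97; mL=810/8633, mR=-80/8633; mL+mR=730/8633 → advance +1; mR−mL=-10/97 → turn -1·90°
n=3: pose=(8,-5,W); sL=40/193, sR=40/149; mL=4740/28757, mR=880/28757; mL+mR=5620/28757 → advance +1; mR−mL=-20/149 → turn -1·90°
n=4: pose=(7,-5,N); sL=2/5, sR=1/2; mL=3/10, mR=1/20; mL+mR=7/20 → advance +1; mR−mL=-1/4 → turn -1·90°
n=5: pose=(7,-4,E); sL=8/17, sR=8/25; mL=36/425, mR=-32/425; mL+mR=4/425 → advance +1; mR−mL=-4/25 → turn -1·90°
n=6: pose=(8,-4,S); sL=20/89, sR=20/97; mL=810/8633, mR=-80/8633; mL+mR=730/8633 → advance +1; mR−mL=-10/97 → turn -1·90°

0 2/5 1/2 3/10 1/20 7 -5 N
1 8/17 8/25 36/425 -32/425 7 -4 E
2 20/89 20/97 810/8633 -80/8633 8 -4 S
3 40/193 40/149 4740/28757 880/28757 8 -5 W
4 2/5 1/2 3/10 1/20 7 -5 N
5 8/17 8/25 36/425 -32/425 7 -4 E
6 20/89 20/97 810/8633 -80/8633 8 -4 S
final 8 -5 W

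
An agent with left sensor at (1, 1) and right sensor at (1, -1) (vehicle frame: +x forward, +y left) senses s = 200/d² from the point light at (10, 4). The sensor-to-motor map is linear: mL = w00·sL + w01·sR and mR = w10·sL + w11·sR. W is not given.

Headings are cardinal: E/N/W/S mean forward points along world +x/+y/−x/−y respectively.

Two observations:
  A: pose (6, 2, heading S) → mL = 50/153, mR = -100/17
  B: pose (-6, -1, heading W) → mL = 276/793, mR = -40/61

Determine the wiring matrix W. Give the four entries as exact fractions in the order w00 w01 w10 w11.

obs A: pose=(6,2,S) → sL=100/9, sR=100/17, mL=50/153, mR=-100/17
obs B: pose=(-6,-1,W) → sL=8/13, sR=40/61, mL=276/793, mR=-40/61
sensor matrix S = [[100/9, 100/17], [8/13, 40/61]]; det S = 444800/121329
solve [mL_A; mL_B] = S·[w00; w01] and [mR_A; mR_B] = S·[w10; w11]:
  w00 = -1/2, w01 = 1, w10 = 0, w11 = -1

-1/2 1 0 -1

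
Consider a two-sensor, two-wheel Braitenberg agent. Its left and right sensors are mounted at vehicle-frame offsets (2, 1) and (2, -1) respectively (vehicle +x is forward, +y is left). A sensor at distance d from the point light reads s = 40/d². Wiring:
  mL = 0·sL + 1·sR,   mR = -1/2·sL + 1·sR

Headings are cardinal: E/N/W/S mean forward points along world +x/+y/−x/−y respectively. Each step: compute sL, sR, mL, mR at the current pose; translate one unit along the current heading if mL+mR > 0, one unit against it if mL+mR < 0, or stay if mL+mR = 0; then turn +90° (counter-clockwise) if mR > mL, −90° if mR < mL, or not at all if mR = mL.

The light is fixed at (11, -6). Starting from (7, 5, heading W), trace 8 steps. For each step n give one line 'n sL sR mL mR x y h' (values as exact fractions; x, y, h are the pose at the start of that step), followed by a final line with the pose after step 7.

0 5/17 2/9 2/9 23/306 7 5 W
1 8/41 8/37 8/37 180/1517 6 5 N
2 20/89 4/13 4/13 226/1157 6 6 E
3 40/109 8/25 8/25 372/2725 7 6 S
4 5/17 2/9 2/9 23/306 7 5 W
5 8/41 8/37 8/37 180/1517 6 5 N
6 20/89 4/13 4/13 226/1157 6 6 E
7 40/109 8/25 8/25 372/2725 7 6 S
final 7 5 W

n=0: pose=(7,5,W); sL=5/17, sR=2/9; mL=2/9, mR=23/306; mL+mR=91/306 → advance +1; mR−mL=-5/34 → turn -1·90°
n=1: pose=(6,5,N); sL=8/41, sR=8/37; mL=8/37, mR=180/1517; mL+mR=508/1517 → advance +1; mR−mL=-4/41 → turn -1·90°
n=2: pose=(6,6,E); sL=20/89, sR=4/13; mL=4/13, mR=226/1157; mL+mR=582/1157 → advance +1; mR−mL=-10/89 → turn -1·90°
n=3: pose=(7,6,S); sL=40/109, sR=8/25; mL=8/25, mR=372/2725; mL+mR=1244/2725 → advance +1; mR−mL=-20/109 → turn -1·90°
n=4: pose=(7,5,W); sL=5/17, sR=2/9; mL=2/9, mR=23/306; mL+mR=91/306 → advance +1; mR−mL=-5/34 → turn -1·90°
n=5: pose=(6,5,N); sL=8/41, sR=8/37; mL=8/37, mR=180/1517; mL+mR=508/1517 → advance +1; mR−mL=-4/41 → turn -1·90°
n=6: pose=(6,6,E); sL=20/89, sR=4/13; mL=4/13, mR=226/1157; mL+mR=582/1157 → advance +1; mR−mL=-10/89 → turn -1·90°
n=7: pose=(7,6,S); sL=40/109, sR=8/25; mL=8/25, mR=372/2725; mL+mR=1244/2725 → advance +1; mR−mL=-20/109 → turn -1·90°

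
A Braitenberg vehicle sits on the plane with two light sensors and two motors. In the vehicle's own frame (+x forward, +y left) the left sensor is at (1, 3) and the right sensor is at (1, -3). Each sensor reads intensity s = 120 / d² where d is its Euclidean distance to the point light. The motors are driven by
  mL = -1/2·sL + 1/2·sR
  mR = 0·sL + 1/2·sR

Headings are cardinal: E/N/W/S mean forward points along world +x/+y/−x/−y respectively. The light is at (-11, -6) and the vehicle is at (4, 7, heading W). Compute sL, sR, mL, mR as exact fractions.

15/37 30/113 -585/8362 15/113

left sensor world pos  = (3, 4); dL² = 296
right sensor world pos = (3, 10); dR² = 452
sL = 120/296 = 15/37
sR = 120/452 = 30/113
mL = -1/2·sL + 1/2·sR = -585/8362
mR = 0·sL + 1/2·sR = 15/113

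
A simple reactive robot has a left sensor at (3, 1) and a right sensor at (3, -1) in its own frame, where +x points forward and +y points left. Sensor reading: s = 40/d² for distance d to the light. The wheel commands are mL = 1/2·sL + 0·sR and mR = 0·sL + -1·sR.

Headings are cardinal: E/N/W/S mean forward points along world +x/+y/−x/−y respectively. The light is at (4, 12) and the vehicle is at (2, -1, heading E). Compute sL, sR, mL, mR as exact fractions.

left sensor world pos  = (5, 0); dL² = 145
right sensor world pos = (5, -2); dR² = 197
sL = 40/145 = 8/29
sR = 40/197 = 40/197
mL = 1/2·sL + 0·sR = 4/29
mR = 0·sL + -1·sR = -40/197

8/29 40/197 4/29 -40/197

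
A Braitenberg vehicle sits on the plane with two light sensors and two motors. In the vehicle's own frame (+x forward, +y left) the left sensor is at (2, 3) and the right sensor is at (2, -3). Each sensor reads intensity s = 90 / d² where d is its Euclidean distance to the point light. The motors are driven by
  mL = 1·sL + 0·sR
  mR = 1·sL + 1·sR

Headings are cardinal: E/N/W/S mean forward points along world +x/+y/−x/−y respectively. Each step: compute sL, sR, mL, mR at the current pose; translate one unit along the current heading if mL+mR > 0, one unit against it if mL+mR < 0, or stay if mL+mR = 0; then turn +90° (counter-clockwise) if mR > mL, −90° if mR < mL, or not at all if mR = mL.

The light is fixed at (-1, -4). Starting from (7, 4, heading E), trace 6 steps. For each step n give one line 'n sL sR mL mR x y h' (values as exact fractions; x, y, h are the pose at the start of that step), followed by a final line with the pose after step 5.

0 90/221 18/25 90/221 6228/5525 7 4 E
1 45/68 45/122 45/68 4275/4148 8 4 N
2 18/17 90/193 18/17 5004/3281 8 5 W
3 9/17 45/37 9/17 1098/629 7 5 S
4 90/221 18/25 90/221 6228/5525 7 4 E
5 45/68 45/122 45/68 4275/4148 8 4 N
final 8 5 W

n=0: pose=(7,4,E); sL=90/221, sR=18/25; mL=90/221, mR=6228/5525; mL+mR=8478/5525 → advance +1; mR−mL=18/25 → turn +1·90°
n=1: pose=(8,4,N); sL=45/68, sR=45/122; mL=45/68, mR=4275/4148; mL+mR=1755/1037 → advance +1; mR−mL=45/122 → turn +1·90°
n=2: pose=(8,5,W); sL=18/17, sR=90/193; mL=18/17, mR=5004/3281; mL+mR=8478/3281 → advance +1; mR−mL=90/193 → turn +1·90°
n=3: pose=(7,5,S); sL=9/17, sR=45/37; mL=9/17, mR=1098/629; mL+mR=1431/629 → advance +1; mR−mL=45/37 → turn +1·90°
n=4: pose=(7,4,E); sL=90/221, sR=18/25; mL=90/221, mR=6228/5525; mL+mR=8478/5525 → advance +1; mR−mL=18/25 → turn +1·90°
n=5: pose=(8,4,N); sL=45/68, sR=45/122; mL=45/68, mR=4275/4148; mL+mR=1755/1037 → advance +1; mR−mL=45/122 → turn +1·90°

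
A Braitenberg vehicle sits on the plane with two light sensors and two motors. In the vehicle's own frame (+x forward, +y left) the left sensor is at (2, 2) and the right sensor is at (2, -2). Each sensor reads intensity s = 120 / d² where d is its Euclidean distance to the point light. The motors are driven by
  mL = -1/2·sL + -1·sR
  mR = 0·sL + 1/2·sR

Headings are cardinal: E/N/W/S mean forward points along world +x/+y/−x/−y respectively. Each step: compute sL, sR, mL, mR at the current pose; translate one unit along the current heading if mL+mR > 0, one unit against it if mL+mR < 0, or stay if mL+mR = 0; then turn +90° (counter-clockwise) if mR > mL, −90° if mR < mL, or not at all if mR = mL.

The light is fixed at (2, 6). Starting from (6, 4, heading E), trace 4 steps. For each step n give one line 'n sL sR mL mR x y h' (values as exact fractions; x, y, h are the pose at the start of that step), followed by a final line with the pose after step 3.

n=0: pose=(6,4,E); sL=10/3, sR=30/13; mL=-155/39, mR=15/13; mL+mR=-110/39 → advance -1; mR−mL=200/39 → turn +1·90°
n=1: pose=(5,4,N); sL=120, sR=24/5; mL=-324/5, mR=12/5; mL+mR=-312/5 → advance -1; mR−mL=336/5 → turn +1·90°
n=2: pose=(5,3,W); sL=60/13, sR=60; mL=-810/13, mR=30; mL+mR=-420/13 → advance -1; mR−mL=1200/13 → turn +1·90°
n=3: pose=(6,3,S); sL=120/61, sR=120/29; mL=-9060/1769, mR=60/29; mL+mR=-5400/1769 → advance -1; mR−mL=12720/1769 → turn +1·90°

0 10/3 30/13 -155/39 15/13 6 4 E
1 120 24/5 -324/5 12/5 5 4 N
2 60/13 60 -810/13 30 5 3 W
3 120/61 120/29 -9060/1769 60/29 6 3 S
final 6 4 E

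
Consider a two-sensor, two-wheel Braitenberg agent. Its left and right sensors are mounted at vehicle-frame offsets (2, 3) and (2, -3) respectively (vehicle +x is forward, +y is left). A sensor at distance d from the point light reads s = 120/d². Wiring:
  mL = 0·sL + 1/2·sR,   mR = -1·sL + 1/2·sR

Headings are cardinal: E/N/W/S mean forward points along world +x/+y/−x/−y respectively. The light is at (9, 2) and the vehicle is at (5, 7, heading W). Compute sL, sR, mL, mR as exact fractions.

left sensor world pos  = (3, 4); dL² = 40
right sensor world pos = (3, 10); dR² = 100
sL = 120/40 = 3
sR = 120/100 = 6/5
mL = 0·sL + 1/2·sR = 3/5
mR = -1·sL + 1/2·sR = -12/5

3 6/5 3/5 -12/5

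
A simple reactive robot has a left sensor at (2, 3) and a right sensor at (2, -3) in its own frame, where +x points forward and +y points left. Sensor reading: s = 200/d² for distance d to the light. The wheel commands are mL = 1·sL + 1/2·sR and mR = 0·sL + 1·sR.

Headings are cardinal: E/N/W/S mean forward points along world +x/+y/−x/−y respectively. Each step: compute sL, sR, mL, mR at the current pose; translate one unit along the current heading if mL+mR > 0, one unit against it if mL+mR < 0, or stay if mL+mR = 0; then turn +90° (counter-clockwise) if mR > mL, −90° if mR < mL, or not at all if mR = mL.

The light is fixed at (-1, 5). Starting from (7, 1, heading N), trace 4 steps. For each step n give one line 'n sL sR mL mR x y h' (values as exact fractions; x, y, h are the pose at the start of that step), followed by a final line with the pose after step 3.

n=0: pose=(7,1,N); sL=200/29, sR=8/5; mL=1116/145, mR=8/5; mL+mR=1348/145 → advance +1; mR−mL=-884/145 → turn -1·90°
n=1: pose=(7,2,E); sL=2, sR=25/17; mL=93/34, mR=25/17; mL+mR=143/34 → advance +1; mR−mL=-43/34 → turn -1·90°
n=2: pose=(8,2,S); sL=200/169, sR=200/61; mL=29100/10309, mR=200/61; mL+mR=62900/10309 → advance +1; mR−mL=4700/10309 → turn +1·90°
n=3: pose=(8,1,E); sL=100/61, sR=20/17; mL=2310/1037, mR=20/17; mL+mR=3530/1037 → advance +1; mR−mL=-1090/1037 → turn -1·90°

0 200/29 8/5 1116/145 8/5 7 1 N
1 2 25/17 93/34 25/17 7 2 E
2 200/169 200/61 29100/10309 200/61 8 2 S
3 100/61 20/17 2310/1037 20/17 8 1 E
final 9 1 S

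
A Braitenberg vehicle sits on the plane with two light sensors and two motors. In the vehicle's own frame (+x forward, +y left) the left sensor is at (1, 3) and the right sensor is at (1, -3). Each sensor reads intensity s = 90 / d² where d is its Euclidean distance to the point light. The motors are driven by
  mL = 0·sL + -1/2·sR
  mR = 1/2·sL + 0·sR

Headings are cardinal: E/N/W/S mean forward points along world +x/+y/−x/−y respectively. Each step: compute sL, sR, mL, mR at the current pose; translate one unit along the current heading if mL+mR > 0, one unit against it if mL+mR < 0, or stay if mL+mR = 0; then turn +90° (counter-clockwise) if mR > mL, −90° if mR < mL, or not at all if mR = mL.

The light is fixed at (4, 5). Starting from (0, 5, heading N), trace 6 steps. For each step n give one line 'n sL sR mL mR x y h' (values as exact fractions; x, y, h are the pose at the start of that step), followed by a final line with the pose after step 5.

0 9/5 45 -45/2 9/10 0 5 N
1 90/41 90/29 -45/29 45/41 0 4 W
2 45/2 9/4 -9/8 45/4 1 4 S
3 18 90/29 -45/29 9 1 3 E
4 45/13 45 -45/2 45/26 2 3 N
5 2 10 -5 1 2 2 W
final 3 2 S

n=0: pose=(0,5,N); sL=9/5, sR=45; mL=-45/2, mR=9/10; mL+mR=-108/5 → advance -1; mR−mL=117/5 → turn +1·90°
n=1: pose=(0,4,W); sL=90/41, sR=90/29; mL=-45/29, mR=45/41; mL+mR=-540/1189 → advance -1; mR−mL=3150/1189 → turn +1·90°
n=2: pose=(1,4,S); sL=45/2, sR=9/4; mL=-9/8, mR=45/4; mL+mR=81/8 → advance +1; mR−mL=99/8 → turn +1·90°
n=3: pose=(1,3,E); sL=18, sR=90/29; mL=-45/29, mR=9; mL+mR=216/29 → advance +1; mR−mL=306/29 → turn +1·90°
n=4: pose=(2,3,N); sL=45/13, sR=45; mL=-45/2, mR=45/26; mL+mR=-270/13 → advance -1; mR−mL=315/13 → turn +1·90°
n=5: pose=(2,2,W); sL=2, sR=10; mL=-5, mR=1; mL+mR=-4 → advance -1; mR−mL=6 → turn +1·90°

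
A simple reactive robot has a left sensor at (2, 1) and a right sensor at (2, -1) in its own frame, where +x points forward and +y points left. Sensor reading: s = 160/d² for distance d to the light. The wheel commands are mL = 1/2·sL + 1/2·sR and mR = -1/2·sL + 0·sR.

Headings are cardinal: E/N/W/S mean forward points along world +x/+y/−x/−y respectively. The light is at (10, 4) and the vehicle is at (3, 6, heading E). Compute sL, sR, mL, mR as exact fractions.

80/17 80/13 1200/221 -40/17

left sensor world pos  = (5, 7); dL² = 34
right sensor world pos = (5, 5); dR² = 26
sL = 160/34 = 80/17
sR = 160/26 = 80/13
mL = 1/2·sL + 1/2·sR = 1200/221
mR = -1/2·sL + 0·sR = -40/17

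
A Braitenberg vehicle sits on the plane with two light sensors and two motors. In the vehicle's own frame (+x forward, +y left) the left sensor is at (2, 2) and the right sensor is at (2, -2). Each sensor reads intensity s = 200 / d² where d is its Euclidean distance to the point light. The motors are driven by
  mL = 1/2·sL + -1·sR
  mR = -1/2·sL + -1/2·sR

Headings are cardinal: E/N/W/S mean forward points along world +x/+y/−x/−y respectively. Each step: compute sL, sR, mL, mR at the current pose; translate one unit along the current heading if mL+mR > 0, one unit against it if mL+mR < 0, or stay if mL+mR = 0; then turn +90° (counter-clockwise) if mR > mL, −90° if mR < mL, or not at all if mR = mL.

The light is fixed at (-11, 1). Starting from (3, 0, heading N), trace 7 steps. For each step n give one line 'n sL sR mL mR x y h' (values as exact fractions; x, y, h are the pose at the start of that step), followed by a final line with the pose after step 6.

0 40/29 200/257 -660/7453 -8040/7453 3 0 N
1 25/32 25/34 -375/1088 -825/1088 3 -1 E
2 200/241 200/137 -34500/33017 -37800/33017 2 -1 S
3 20/13 100/61 -690/793 -1260/793 2 0 W
4 40/29 200/257 -660/7453 -8040/7453 3 0 N
5 25/32 25/34 -375/1088 -825/1088 3 -1 E
6 200/241 200/137 -34500/33017 -37800/33017 2 -1 S
final 2 0 W

n=0: pose=(3,0,N); sL=40/29, sR=200/257; mL=-660/7453, mR=-8040/7453; mL+mR=-300/257 → advance -1; mR−mL=-7380/7453 → turn -1·90°
n=1: pose=(3,-1,E); sL=25/32, sR=25/34; mL=-375/1088, mR=-825/1088; mL+mR=-75/68 → advance -1; mR−mL=-225/544 → turn -1·90°
n=2: pose=(2,-1,S); sL=200/241, sR=200/137; mL=-34500/33017, mR=-37800/33017; mL+mR=-300/137 → advance -1; mR−mL=-3300/33017 → turn -1·90°
n=3: pose=(2,0,W); sL=20/13, sR=100/61; mL=-690/793, mR=-1260/793; mL+mR=-150/61 → advance -1; mR−mL=-570/793 → turn -1·90°
n=4: pose=(3,0,N); sL=40/29, sR=200/257; mL=-660/7453, mR=-8040/7453; mL+mR=-300/257 → advance -1; mR−mL=-7380/7453 → turn -1·90°
n=5: pose=(3,-1,E); sL=25/32, sR=25/34; mL=-375/1088, mR=-825/1088; mL+mR=-75/68 → advance -1; mR−mL=-225/544 → turn -1·90°
n=6: pose=(2,-1,S); sL=200/241, sR=200/137; mL=-34500/33017, mR=-37800/33017; mL+mR=-300/137 → advance -1; mR−mL=-3300/33017 → turn -1·90°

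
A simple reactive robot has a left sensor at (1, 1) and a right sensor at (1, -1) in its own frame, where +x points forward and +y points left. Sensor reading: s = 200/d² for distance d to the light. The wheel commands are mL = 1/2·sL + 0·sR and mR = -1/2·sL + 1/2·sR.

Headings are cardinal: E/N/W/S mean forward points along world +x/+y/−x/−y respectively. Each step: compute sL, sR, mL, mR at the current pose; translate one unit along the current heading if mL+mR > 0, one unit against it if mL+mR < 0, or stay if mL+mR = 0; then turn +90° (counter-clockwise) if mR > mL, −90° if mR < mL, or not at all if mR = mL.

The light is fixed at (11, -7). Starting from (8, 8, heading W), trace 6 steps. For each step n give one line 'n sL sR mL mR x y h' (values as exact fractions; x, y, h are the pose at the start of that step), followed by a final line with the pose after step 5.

n=0: pose=(8,8,W); sL=50/53, sR=25/34; mL=25/53, mR=-375/3604; mL+mR=25/68 → advance +1; mR−mL=-2075/3604 → turn -1·90°
n=1: pose=(7,8,N); sL=200/281, sR=40/53; mL=100/281, mR=320/14893; mL+mR=20/53 → advance +1; mR−mL=-4980/14893 → turn -1·90°
n=2: pose=(7,9,E); sL=100/149, sR=100/117; mL=50/149, mR=1600/17433; mL+mR=50/117 → advance +1; mR−mL=-4250/17433 → turn -1·90°
n=3: pose=(8,9,S); sL=200/229, sR=200/241; mL=100/229, mR=-1200/55189; mL+mR=100/241 → advance +1; mR−mL=-25300/55189 → turn -1·90°
n=4: pose=(8,8,W); sL=50/53, sR=25/34; mL=25/53, mR=-375/3604; mL+mR=25/68 → advance +1; mR−mL=-2075/3604 → turn -1·90°
n=5: pose=(7,8,N); sL=200/281, sR=40/53; mL=100/281, mR=320/14893; mL+mR=20/53 → advance +1; mR−mL=-4980/14893 → turn -1·90°

0 50/53 25/34 25/53 -375/3604 8 8 W
1 200/281 40/53 100/281 320/14893 7 8 N
2 100/149 100/117 50/149 1600/17433 7 9 E
3 200/229 200/241 100/229 -1200/55189 8 9 S
4 50/53 25/34 25/53 -375/3604 8 8 W
5 200/281 40/53 100/281 320/14893 7 8 N
final 7 9 E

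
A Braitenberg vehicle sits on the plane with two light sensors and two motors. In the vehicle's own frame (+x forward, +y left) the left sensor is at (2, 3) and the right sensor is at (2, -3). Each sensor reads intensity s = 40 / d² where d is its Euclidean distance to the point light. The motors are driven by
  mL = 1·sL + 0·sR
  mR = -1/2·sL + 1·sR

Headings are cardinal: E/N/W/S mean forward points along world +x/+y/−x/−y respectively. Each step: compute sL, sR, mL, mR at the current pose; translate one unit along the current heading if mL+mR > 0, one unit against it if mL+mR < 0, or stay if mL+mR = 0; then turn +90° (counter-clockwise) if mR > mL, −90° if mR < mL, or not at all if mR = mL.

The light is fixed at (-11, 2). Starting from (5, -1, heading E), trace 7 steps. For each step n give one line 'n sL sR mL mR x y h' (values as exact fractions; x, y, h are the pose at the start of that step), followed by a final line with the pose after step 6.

n=0: pose=(5,-1,E); sL=10/81, sR=1/9; mL=10/81, mR=4/81; mL+mR=14/81 → advance +1; mR−mL=-2/27 → turn -1·90°
n=1: pose=(6,-1,S); sL=8/85, sR=40/221; mL=8/85, mR=148/1105; mL+mR=252/1105 → advance +1; mR−mL=44/1105 → turn +1·90°
n=2: pose=(6,-2,E); sL=20/181, sR=4/41; mL=20/181, mR=314/7421; mL+mR=1134/7421 → advance +1; mR−mL=-506/7421 → turn -1·90°
n=3: pose=(7,-2,S); sL=40/477, sR=40/261; mL=40/477, mR=1540/13833; mL+mR=300/1537 → advance +1; mR−mL=380/13833 → turn +1·90°
n=4: pose=(7,-3,E); sL=10/101, sR=5/58; mL=10/101, mR=215/5858; mL+mR=795/5858 → advance +1; mR−mL=-365/5858 → turn -1·90°
n=5: pose=(8,-3,S); sL=40/533, sR=8/61; mL=40/533, mR=3044/32513; mL+mR=5484/32513 → advance +1; mR−mL=604/32513 → turn +1·90°
n=6: pose=(8,-4,E); sL=4/45, sR=20/261; mL=4/45, mR=14/435; mL+mR=158/1305 → advance +1; mR−mL=-74/1305 → turn -1·90°

0 10/81 1/9 10/81 4/81 5 -1 E
1 8/85 40/221 8/85 148/1105 6 -1 S
2 20/181 4/41 20/181 314/7421 6 -2 E
3 40/477 40/261 40/477 1540/13833 7 -2 S
4 10/101 5/58 10/101 215/5858 7 -3 E
5 40/533 8/61 40/533 3044/32513 8 -3 S
6 4/45 20/261 4/45 14/435 8 -4 E
final 9 -4 S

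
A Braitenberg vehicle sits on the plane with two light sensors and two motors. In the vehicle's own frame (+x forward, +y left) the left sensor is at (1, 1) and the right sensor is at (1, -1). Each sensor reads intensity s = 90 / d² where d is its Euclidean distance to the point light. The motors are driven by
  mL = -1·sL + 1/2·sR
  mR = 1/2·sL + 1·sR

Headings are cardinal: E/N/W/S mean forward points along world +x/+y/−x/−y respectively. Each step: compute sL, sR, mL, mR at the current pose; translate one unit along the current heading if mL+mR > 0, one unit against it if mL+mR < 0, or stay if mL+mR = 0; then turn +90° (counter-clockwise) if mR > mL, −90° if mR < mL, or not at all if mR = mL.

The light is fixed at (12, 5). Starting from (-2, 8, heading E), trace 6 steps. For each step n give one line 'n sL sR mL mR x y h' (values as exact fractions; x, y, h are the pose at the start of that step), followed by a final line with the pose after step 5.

n=0: pose=(-2,8,E); sL=18/37, sR=90/173; mL=-1449/6401, mR=4887/6401; mL+mR=3438/6401 → advance +1; mR−mL=6336/6401 → turn +1·90°
n=1: pose=(-1,8,N); sL=45/106, sR=9/16; mL=-243/1696, mR=657/848; mL+mR=1071/1696 → advance +1; mR−mL=1557/1696 → turn +1·90°
n=2: pose=(-1,9,W); sL=18/41, sR=90/221; mL=-2133/9061, mR=5679/9061; mL+mR=3546/9061 → advance +1; mR−mL=7812/9061 → turn +1·90°
n=3: pose=(-2,9,S); sL=45/89, sR=5/13; mL=-725/2314, mR=1475/2314; mL+mR=375/1157 → advance +1; mR−mL=1100/1157 → turn +1·90°
n=4: pose=(-2,8,E); sL=18/37, sR=90/173; mL=-1449/6401, mR=4887/6401; mL+mR=3438/6401 → advance +1; mR−mL=6336/6401 → turn +1·90°
n=5: pose=(-1,8,N); sL=45/106, sR=9/16; mL=-243/1696, mR=657/848; mL+mR=1071/1696 → advance +1; mR−mL=1557/1696 → turn +1·90°

0 18/37 90/173 -1449/6401 4887/6401 -2 8 E
1 45/106 9/16 -243/1696 657/848 -1 8 N
2 18/41 90/221 -2133/9061 5679/9061 -1 9 W
3 45/89 5/13 -725/2314 1475/2314 -2 9 S
4 18/37 90/173 -1449/6401 4887/6401 -2 8 E
5 45/106 9/16 -243/1696 657/848 -1 8 N
final -1 9 W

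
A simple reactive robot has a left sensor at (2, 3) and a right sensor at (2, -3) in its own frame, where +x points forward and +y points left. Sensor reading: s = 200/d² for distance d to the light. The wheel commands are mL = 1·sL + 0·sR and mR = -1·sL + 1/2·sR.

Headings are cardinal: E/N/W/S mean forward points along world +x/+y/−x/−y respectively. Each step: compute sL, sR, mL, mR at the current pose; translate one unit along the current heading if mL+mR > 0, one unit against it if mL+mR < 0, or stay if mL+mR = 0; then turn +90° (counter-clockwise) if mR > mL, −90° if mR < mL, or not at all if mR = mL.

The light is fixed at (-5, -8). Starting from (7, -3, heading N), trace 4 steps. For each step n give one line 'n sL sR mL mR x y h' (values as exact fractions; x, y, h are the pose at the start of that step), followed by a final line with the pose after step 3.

0 20/13 100/137 20/13 -2090/1781 7 -3 N
1 200/277 40/41 200/277 -2660/11357 7 -2 E
2 25/34 50/29 25/34 125/986 8 -2 S
3 8/5 40/37 8/5 -196/185 8 -3 W
final 7 -3 N

n=0: pose=(7,-3,N); sL=20/13, sR=100/137; mL=20/13, mR=-2090/1781; mL+mR=50/137 → advance +1; mR−mL=-4830/1781 → turn -1·90°
n=1: pose=(7,-2,E); sL=200/277, sR=40/41; mL=200/277, mR=-2660/11357; mL+mR=20/41 → advance +1; mR−mL=-10860/11357 → turn -1·90°
n=2: pose=(8,-2,S); sL=25/34, sR=50/29; mL=25/34, mR=125/986; mL+mR=25/29 → advance +1; mR−mL=-300/493 → turn -1·90°
n=3: pose=(8,-3,W); sL=8/5, sR=40/37; mL=8/5, mR=-196/185; mL+mR=20/37 → advance +1; mR−mL=-492/185 → turn -1·90°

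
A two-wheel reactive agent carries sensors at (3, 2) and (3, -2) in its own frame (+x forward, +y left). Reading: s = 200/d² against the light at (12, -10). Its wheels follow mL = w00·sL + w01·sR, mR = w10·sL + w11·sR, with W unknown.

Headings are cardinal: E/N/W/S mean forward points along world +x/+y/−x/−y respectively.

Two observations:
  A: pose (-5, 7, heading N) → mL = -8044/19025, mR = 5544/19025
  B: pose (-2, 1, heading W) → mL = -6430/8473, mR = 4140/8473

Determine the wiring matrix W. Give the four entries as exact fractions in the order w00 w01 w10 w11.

-1 -1/2 1/2 1/2

obs A: pose=(-5,7,N) → sL=200/761, sR=8/25, mL=-8044/19025, mR=5544/19025
obs B: pose=(-2,1,W) → sL=20/37, sR=100/229, mL=-6430/8473, mR=4140/8473
sensor matrix S = [[200/761, 8/25], [20/37, 100/229]]; det S = -1876608/32239765
solve [mL_A; mL_B] = S·[w00; w01] and [mR_A; mR_B] = S·[w10; w11]:
  w00 = -1, w01 = -1/2, w10 = 1/2, w11 = 1/2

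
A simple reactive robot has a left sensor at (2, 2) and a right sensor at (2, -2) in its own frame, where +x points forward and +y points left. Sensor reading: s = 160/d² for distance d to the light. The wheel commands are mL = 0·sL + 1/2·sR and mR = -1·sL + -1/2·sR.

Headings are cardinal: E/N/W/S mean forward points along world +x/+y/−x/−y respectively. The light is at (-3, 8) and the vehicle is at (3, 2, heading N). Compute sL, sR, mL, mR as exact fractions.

5 2 1 -6

left sensor world pos  = (1, 4); dL² = 32
right sensor world pos = (5, 4); dR² = 80
sL = 160/32 = 5
sR = 160/80 = 2
mL = 0·sL + 1/2·sR = 1
mR = -1·sL + -1/2·sR = -6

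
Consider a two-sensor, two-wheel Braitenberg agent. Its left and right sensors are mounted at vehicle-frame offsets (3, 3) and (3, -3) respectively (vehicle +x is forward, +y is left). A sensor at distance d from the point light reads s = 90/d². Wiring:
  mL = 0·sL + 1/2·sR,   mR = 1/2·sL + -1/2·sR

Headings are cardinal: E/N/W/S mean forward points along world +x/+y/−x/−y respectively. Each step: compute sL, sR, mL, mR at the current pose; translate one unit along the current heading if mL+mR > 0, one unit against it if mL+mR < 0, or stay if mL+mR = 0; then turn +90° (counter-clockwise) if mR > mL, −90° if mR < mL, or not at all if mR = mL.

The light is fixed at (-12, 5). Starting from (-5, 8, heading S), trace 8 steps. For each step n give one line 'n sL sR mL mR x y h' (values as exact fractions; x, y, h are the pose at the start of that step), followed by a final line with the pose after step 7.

0 9/10 45/8 45/16 -189/80 -5 8 S
1 90/17 90/41 45/41 1080/697 -5 7 W
2 45/41 9 9/2 -162/41 -6 7 S
3 90/13 18/5 9/5 108/65 -6 6 W
4 9/2 9/8 9/16 27/16 -7 6 N
5 18 90/29 45/29 216/29 -7 7 W
6 9/5 45 45/2 -108/5 -8 7 S
7 18 90/17 45/17 108/17 -8 6 W
final -9 6 S

n=0: pose=(-5,8,S); sL=9/10, sR=45/8; mL=45/16, mR=-189/80; mL+mR=9/20 → advance +1; mR−mL=-207/40 → turn -1·90°
n=1: pose=(-5,7,W); sL=90/17, sR=90/41; mL=45/41, mR=1080/697; mL+mR=45/17 → advance +1; mR−mL=315/697 → turn +1·90°
n=2: pose=(-6,7,S); sL=45/41, sR=9; mL=9/2, mR=-162/41; mL+mR=45/82 → advance +1; mR−mL=-693/82 → turn -1·90°
n=3: pose=(-6,6,W); sL=90/13, sR=18/5; mL=9/5, mR=108/65; mL+mR=45/13 → advance +1; mR−mL=-9/65 → turn -1·90°
n=4: pose=(-7,6,N); sL=9/2, sR=9/8; mL=9/16, mR=27/16; mL+mR=9/4 → advance +1; mR−mL=9/8 → turn +1·90°
n=5: pose=(-7,7,W); sL=18, sR=90/29; mL=45/29, mR=216/29; mL+mR=9 → advance +1; mR−mL=171/29 → turn +1·90°
n=6: pose=(-8,7,S); sL=9/5, sR=45; mL=45/2, mR=-108/5; mL+mR=9/10 → advance +1; mR−mL=-441/10 → turn -1·90°
n=7: pose=(-8,6,W); sL=18, sR=90/17; mL=45/17, mR=108/17; mL+mR=9 → advance +1; mR−mL=63/17 → turn +1·90°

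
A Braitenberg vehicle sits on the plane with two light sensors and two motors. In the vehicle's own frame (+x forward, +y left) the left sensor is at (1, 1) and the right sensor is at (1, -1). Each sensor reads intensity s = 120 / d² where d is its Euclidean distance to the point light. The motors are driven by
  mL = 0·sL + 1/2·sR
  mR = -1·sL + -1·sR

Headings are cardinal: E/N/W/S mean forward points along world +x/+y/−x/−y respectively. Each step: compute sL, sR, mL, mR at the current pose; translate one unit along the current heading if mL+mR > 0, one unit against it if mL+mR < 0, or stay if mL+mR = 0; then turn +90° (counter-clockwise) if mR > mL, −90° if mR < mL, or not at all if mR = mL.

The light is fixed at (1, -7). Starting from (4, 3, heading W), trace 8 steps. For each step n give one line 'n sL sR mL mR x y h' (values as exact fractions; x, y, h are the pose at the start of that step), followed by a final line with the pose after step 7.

0 24/17 24/25 12/25 -1008/425 4 3 W
1 12/13 60/73 30/73 -1656/949 5 3 N
2 24/25 120/89 60/89 -5136/2225 5 2 E
3 3/2 30/17 15/17 -111/34 4 2 S
4 24/17 24/25 12/25 -1008/425 4 3 W
5 12/13 60/73 30/73 -1656/949 5 3 N
6 24/25 120/89 60/89 -5136/2225 5 2 E
7 3/2 30/17 15/17 -111/34 4 2 S
final 4 3 W

n=0: pose=(4,3,W); sL=24/17, sR=24/25; mL=12/25, mR=-1008/425; mL+mR=-804/425 → advance -1; mR−mL=-1212/425 → turn -1·90°
n=1: pose=(5,3,N); sL=12/13, sR=60/73; mL=30/73, mR=-1656/949; mL+mR=-1266/949 → advance -1; mR−mL=-2046/949 → turn -1·90°
n=2: pose=(5,2,E); sL=24/25, sR=120/89; mL=60/89, mR=-5136/2225; mL+mR=-3636/2225 → advance -1; mR−mL=-6636/2225 → turn -1·90°
n=3: pose=(4,2,S); sL=3/2, sR=30/17; mL=15/17, mR=-111/34; mL+mR=-81/34 → advance -1; mR−mL=-141/34 → turn -1·90°
n=4: pose=(4,3,W); sL=24/17, sR=24/25; mL=12/25, mR=-1008/425; mL+mR=-804/425 → advance -1; mR−mL=-1212/425 → turn -1·90°
n=5: pose=(5,3,N); sL=12/13, sR=60/73; mL=30/73, mR=-1656/949; mL+mR=-1266/949 → advance -1; mR−mL=-2046/949 → turn -1·90°
n=6: pose=(5,2,E); sL=24/25, sR=120/89; mL=60/89, mR=-5136/2225; mL+mR=-3636/2225 → advance -1; mR−mL=-6636/2225 → turn -1·90°
n=7: pose=(4,2,S); sL=3/2, sR=30/17; mL=15/17, mR=-111/34; mL+mR=-81/34 → advance -1; mR−mL=-141/34 → turn -1·90°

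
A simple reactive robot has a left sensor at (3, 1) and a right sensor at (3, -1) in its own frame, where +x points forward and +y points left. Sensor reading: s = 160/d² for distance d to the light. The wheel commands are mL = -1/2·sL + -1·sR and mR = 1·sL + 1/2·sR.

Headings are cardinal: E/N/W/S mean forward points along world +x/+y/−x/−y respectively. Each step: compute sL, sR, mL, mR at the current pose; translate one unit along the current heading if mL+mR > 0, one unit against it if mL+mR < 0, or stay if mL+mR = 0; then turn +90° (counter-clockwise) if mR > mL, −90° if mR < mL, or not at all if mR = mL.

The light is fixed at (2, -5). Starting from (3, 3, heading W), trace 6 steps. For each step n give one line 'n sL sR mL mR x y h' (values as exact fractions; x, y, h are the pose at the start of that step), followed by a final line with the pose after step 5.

n=0: pose=(3,3,W); sL=160/53, sR=32/17; mL=-3056/901, mR=3568/901; mL+mR=512/901 → advance +1; mR−mL=6624/901 → turn +1·90°
n=1: pose=(2,3,S); sL=80/13, sR=80/13; mL=-120/13, mR=120/13; mL+mR=0 → advance +0; mR−mL=240/13 → turn +1·90°
n=2: pose=(2,3,E); sL=16/9, sR=80/29; mL=-952/261, mR=824/261; mL+mR=-128/261 → advance -1; mR−mL=592/87 → turn +1·90°
n=3: pose=(1,3,N); sL=32/25, sR=160/121; mL=-5936/3025, mR=5872/3025; mL+mR=-64/3025 → advance -1; mR−mL=11808/3025 → turn +1·90°
n=4: pose=(1,2,W); sL=40/13, sR=2; mL=-46/13, mR=53/13; mL+mR=7/13 → advance +1; mR−mL=99/13 → turn +1·90°
n=5: pose=(0,2,S); sL=160/17, sR=32/5; mL=-944/85, mR=1072/85; mL+mR=128/85 → advance +1; mR−mL=2016/85 → turn +1·90°

0 160/53 32/17 -3056/901 3568/901 3 3 W
1 80/13 80/13 -120/13 120/13 2 3 S
2 16/9 80/29 -952/261 824/261 2 3 E
3 32/25 160/121 -5936/3025 5872/3025 1 3 N
4 40/13 2 -46/13 53/13 1 2 W
5 160/17 32/5 -944/85 1072/85 0 2 S
final 0 1 E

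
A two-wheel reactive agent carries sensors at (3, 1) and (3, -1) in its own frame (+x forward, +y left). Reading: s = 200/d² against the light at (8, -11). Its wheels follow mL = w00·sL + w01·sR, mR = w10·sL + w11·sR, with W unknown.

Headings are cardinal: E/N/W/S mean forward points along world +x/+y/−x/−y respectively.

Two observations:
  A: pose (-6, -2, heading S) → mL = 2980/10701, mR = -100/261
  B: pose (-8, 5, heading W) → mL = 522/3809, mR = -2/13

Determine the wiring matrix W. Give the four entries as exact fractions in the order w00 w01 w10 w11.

obs A: pose=(-6,-2,S) → sL=40/41, sR=200/261, mL=2980/10701, mR=-100/261
obs B: pose=(-8,5,W) → sL=100/293, sR=4/13, mL=522/3809, mR=-2/13
sensor matrix S = [[40/41, 200/261], [100/293, 4/13]]; det S = 1575680/40760109
solve [mL_A; mL_B] = S·[w00; w01] and [mR_A; mR_B] = S·[w10; w11]:
  w00 = -1/2, w01 = 1, w10 = 0, w11 = -1/2

-1/2 1 0 -1/2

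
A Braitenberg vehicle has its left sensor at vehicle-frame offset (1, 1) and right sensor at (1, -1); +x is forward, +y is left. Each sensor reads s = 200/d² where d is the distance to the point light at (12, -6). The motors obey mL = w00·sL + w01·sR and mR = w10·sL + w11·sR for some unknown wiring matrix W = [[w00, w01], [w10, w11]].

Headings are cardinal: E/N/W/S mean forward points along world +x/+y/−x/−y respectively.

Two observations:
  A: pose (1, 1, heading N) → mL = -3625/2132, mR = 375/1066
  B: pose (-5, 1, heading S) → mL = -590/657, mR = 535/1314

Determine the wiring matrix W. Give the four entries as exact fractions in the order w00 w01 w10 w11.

-1/2 -1 1 -1/2

obs A: pose=(1,1,N) → sL=25/26, sR=50/41, mL=-3625/2132, mR=375/1066
obs B: pose=(-5,1,S) → sL=50/73, sR=5/9, mL=-590/657, mR=535/1314
sensor matrix S = [[25/26, 50/41], [50/73, 5/9]]; det S = -210875/700362
solve [mL_A; mL_B] = S·[w00; w01] and [mR_A; mR_B] = S·[w10; w11]:
  w00 = -1/2, w01 = -1, w10 = 1, w11 = -1/2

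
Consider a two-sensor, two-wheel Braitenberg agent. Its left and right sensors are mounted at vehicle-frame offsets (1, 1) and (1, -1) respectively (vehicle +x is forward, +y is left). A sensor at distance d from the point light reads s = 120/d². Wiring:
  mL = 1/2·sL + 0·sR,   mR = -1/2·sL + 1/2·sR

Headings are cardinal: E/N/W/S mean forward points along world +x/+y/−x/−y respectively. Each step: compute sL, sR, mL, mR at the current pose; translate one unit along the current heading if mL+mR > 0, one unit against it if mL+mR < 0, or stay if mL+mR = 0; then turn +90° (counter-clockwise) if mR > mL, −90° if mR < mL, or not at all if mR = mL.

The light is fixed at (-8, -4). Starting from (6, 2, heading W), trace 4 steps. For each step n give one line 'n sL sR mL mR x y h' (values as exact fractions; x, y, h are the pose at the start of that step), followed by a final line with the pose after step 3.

n=0: pose=(6,2,W); sL=60/97, sR=60/109; mL=30/97, mR=-360/10573; mL+mR=30/109 → advance +1; mR−mL=-3630/10573 → turn -1·90°
n=1: pose=(5,2,N); sL=120/193, sR=24/49; mL=60/193, mR=-624/9457; mL+mR=12/49 → advance +1; mR−mL=-3564/9457 → turn -1·90°
n=2: pose=(5,3,E); sL=6/13, sR=15/29; mL=3/13, mR=21/754; mL+mR=15/58 → advance +1; mR−mL=-153/754 → turn -1·90°
n=3: pose=(6,3,S); sL=40/87, sR=24/41; mL=20/87, mR=224/3567; mL+mR=12/41 → advance +1; mR−mL=-596/3567 → turn -1·90°

0 60/97 60/109 30/97 -360/10573 6 2 W
1 120/193 24/49 60/193 -624/9457 5 2 N
2 6/13 15/29 3/13 21/754 5 3 E
3 40/87 24/41 20/87 224/3567 6 3 S
final 6 2 W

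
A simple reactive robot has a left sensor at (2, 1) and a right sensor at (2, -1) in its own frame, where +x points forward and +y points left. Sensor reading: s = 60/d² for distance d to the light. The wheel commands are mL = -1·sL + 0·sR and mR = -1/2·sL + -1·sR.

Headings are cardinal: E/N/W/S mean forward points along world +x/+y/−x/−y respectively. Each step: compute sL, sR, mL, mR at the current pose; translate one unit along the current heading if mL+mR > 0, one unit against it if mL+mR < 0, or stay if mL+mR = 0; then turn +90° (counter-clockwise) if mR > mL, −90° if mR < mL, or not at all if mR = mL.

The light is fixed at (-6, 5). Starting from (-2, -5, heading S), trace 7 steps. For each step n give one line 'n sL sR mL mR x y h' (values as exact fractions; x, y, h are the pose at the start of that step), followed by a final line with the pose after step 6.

0 60/169 20/51 -60/169 -4910/8619 -2 -5 S
1 15/26 15/17 -15/26 -1035/884 -2 -4 W
2 12/13 12/17 -12/13 -258/221 -1 -4 N
3 6/13 6/17 -6/13 -129/221 -1 -5 E
4 60/169 20/51 -60/169 -4910/8619 -2 -5 S
5 15/26 15/17 -15/26 -1035/884 -2 -4 W
6 12/13 12/17 -12/13 -258/221 -1 -4 N
final -1 -5 E

n=0: pose=(-2,-5,S); sL=60/169, sR=20/51; mL=-60/169, mR=-4910/8619; mL+mR=-7970/8619 → advance -1; mR−mL=-1850/8619 → turn -1·90°
n=1: pose=(-2,-4,W); sL=15/26, sR=15/17; mL=-15/26, mR=-1035/884; mL+mR=-1545/884 → advance -1; mR−mL=-525/884 → turn -1·90°
n=2: pose=(-1,-4,N); sL=12/13, sR=12/17; mL=-12/13, mR=-258/221; mL+mR=-462/221 → advance -1; mR−mL=-54/221 → turn -1·90°
n=3: pose=(-1,-5,E); sL=6/13, sR=6/17; mL=-6/13, mR=-129/221; mL+mR=-231/221 → advance -1; mR−mL=-27/221 → turn -1·90°
n=4: pose=(-2,-5,S); sL=60/169, sR=20/51; mL=-60/169, mR=-4910/8619; mL+mR=-7970/8619 → advance -1; mR−mL=-1850/8619 → turn -1·90°
n=5: pose=(-2,-4,W); sL=15/26, sR=15/17; mL=-15/26, mR=-1035/884; mL+mR=-1545/884 → advance -1; mR−mL=-525/884 → turn -1·90°
n=6: pose=(-1,-4,N); sL=12/13, sR=12/17; mL=-12/13, mR=-258/221; mL+mR=-462/221 → advance -1; mR−mL=-54/221 → turn -1·90°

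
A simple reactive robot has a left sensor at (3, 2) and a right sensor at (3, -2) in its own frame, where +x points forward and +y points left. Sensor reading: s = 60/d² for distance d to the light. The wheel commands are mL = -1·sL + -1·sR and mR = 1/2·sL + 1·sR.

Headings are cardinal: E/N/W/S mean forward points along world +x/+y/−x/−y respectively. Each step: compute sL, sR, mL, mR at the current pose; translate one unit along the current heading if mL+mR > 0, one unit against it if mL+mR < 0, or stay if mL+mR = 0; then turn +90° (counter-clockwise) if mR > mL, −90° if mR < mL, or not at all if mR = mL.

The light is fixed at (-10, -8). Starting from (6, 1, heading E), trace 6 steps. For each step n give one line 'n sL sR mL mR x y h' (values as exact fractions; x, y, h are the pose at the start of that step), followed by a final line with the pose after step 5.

n=0: pose=(6,1,E); sL=30/241, sR=6/41; mL=-2676/9881, mR=2061/9881; mL+mR=-15/241 → advance -1; mR−mL=4737/9881 → turn +1·90°
n=1: pose=(5,1,N); sL=60/313, sR=60/433; mL=-44760/135529, mR=31770/135529; mL+mR=-30/313 → advance -1; mR−mL=76530/135529 → turn +1·90°
n=2: pose=(5,0,W); sL=1/3, sR=15/61; mL=-106/183, mR=151/366; mL+mR=-1/6 → advance -1; mR−mL=121/122 → turn +1·90°
n=3: pose=(6,0,S); sL=60/349, sR=60/221; mL=-34200/77129, mR=27570/77129; mL+mR=-30/349 → advance -1; mR−mL=61770/77129 → turn +1·90°
n=4: pose=(6,1,E); sL=30/241, sR=6/41; mL=-2676/9881, mR=2061/9881; mL+mR=-15/241 → advance -1; mR−mL=4737/9881 → turn +1·90°
n=5: pose=(5,1,N); sL=60/313, sR=60/433; mL=-44760/135529, mR=31770/135529; mL+mR=-30/313 → advance -1; mR−mL=76530/135529 → turn +1·90°

0 30/241 6/41 -2676/9881 2061/9881 6 1 E
1 60/313 60/433 -44760/135529 31770/135529 5 1 N
2 1/3 15/61 -106/183 151/366 5 0 W
3 60/349 60/221 -34200/77129 27570/77129 6 0 S
4 30/241 6/41 -2676/9881 2061/9881 6 1 E
5 60/313 60/433 -44760/135529 31770/135529 5 1 N
final 5 0 W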